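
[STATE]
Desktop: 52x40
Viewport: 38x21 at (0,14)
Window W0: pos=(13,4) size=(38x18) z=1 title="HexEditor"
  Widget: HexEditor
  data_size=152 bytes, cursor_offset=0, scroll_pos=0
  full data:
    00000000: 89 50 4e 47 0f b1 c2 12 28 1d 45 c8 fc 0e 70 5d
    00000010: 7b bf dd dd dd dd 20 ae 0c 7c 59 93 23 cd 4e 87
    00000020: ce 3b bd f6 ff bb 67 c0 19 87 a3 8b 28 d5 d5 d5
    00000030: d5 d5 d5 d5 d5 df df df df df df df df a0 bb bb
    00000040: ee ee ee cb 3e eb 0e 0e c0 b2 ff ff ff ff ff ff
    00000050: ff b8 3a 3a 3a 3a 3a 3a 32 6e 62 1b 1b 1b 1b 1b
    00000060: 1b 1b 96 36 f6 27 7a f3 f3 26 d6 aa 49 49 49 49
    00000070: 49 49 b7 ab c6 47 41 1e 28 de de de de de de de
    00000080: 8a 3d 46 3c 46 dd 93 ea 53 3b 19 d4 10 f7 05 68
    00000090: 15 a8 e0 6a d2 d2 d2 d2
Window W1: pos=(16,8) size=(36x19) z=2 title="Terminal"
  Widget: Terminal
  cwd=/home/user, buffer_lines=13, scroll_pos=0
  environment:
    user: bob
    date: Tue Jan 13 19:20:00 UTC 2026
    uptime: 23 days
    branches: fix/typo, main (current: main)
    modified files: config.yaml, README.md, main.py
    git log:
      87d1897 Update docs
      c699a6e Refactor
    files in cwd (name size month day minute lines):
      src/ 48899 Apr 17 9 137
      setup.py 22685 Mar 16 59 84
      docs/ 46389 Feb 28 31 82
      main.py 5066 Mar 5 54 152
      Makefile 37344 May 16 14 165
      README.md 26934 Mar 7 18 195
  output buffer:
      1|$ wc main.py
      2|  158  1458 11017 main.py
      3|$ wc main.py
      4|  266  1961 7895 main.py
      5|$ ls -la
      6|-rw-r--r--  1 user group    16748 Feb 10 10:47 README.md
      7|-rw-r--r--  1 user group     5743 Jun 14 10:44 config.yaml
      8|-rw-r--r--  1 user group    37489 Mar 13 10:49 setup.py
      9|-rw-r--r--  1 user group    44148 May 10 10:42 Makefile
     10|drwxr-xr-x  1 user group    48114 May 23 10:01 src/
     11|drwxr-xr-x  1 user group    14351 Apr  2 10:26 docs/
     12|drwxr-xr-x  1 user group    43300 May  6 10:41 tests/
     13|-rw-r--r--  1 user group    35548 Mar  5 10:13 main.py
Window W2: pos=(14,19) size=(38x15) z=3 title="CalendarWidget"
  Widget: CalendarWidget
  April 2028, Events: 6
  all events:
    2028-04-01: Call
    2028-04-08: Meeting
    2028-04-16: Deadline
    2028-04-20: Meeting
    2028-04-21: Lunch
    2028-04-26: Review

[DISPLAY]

             ┃00┃  266  1961 7895 main
             ┃00┃$ ls -la             
             ┃00┃-rw-r--r--  1 user gr
             ┃  ┃-rw-r--r--  1 user gr
             ┃  ┃-rw-r--r--  1 user gr
             ┃┏━━━━━━━━━━━━━━━━━━━━━━━
             ┃┃ CalendarWidget        
             ┗┠───────────────────────
              ┃             April 2028
              ┃Mo Tu We Th Fr Sa Su   
              ┃                1*  2  
              ┃ 3  4  5  6  7  8*  9  
              ┃10 11 12 13 14 15 16*  
              ┃17 18 19 20* 21* 22 23 
              ┃24 25 26* 27 28 29 30  
              ┃                       
              ┃                       
              ┃                       
              ┃                       
              ┗━━━━━━━━━━━━━━━━━━━━━━━
                                      


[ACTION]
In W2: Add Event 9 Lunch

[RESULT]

             ┃00┃  266  1961 7895 main
             ┃00┃$ ls -la             
             ┃00┃-rw-r--r--  1 user gr
             ┃  ┃-rw-r--r--  1 user gr
             ┃  ┃-rw-r--r--  1 user gr
             ┃┏━━━━━━━━━━━━━━━━━━━━━━━
             ┃┃ CalendarWidget        
             ┗┠───────────────────────
              ┃             April 2028
              ┃Mo Tu We Th Fr Sa Su   
              ┃                1*  2  
              ┃ 3  4  5  6  7  8*  9* 
              ┃10 11 12 13 14 15 16*  
              ┃17 18 19 20* 21* 22 23 
              ┃24 25 26* 27 28 29 30  
              ┃                       
              ┃                       
              ┃                       
              ┃                       
              ┗━━━━━━━━━━━━━━━━━━━━━━━
                                      


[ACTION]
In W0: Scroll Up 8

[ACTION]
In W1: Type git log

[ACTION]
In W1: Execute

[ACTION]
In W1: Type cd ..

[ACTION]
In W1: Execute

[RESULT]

             ┃00┃-rw-r--r--  1 user gr
             ┃00┃-rw-r--r--  1 user gr
             ┃00┃drwxr-xr-x  1 user gr
             ┃  ┃drwxr-xr-x  1 user gr
             ┃  ┃drwxr-xr-x  1 user gr
             ┃┏━━━━━━━━━━━━━━━━━━━━━━━
             ┃┃ CalendarWidget        
             ┗┠───────────────────────
              ┃             April 2028
              ┃Mo Tu We Th Fr Sa Su   
              ┃                1*  2  
              ┃ 3  4  5  6  7  8*  9* 
              ┃10 11 12 13 14 15 16*  
              ┃17 18 19 20* 21* 22 23 
              ┃24 25 26* 27 28 29 30  
              ┃                       
              ┃                       
              ┃                       
              ┃                       
              ┗━━━━━━━━━━━━━━━━━━━━━━━
                                      


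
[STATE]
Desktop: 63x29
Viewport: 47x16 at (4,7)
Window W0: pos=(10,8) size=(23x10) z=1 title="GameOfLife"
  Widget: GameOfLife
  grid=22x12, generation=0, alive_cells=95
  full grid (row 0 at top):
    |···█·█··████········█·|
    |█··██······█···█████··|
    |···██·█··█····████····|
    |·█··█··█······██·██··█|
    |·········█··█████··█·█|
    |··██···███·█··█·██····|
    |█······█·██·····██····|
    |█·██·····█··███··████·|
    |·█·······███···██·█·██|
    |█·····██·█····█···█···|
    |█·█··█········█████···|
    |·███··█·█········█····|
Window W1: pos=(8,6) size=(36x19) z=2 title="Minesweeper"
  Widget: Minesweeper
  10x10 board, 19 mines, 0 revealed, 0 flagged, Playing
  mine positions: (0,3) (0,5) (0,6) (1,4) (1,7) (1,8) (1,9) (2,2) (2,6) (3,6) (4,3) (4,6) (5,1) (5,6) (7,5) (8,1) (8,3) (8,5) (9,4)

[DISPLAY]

    ┃ Minesweeper                      ┃       
    ┠──────────────────────────────────┨       
    ┃■■■■■■■■■■                        ┃       
    ┃■■■■■■■■■■                        ┃       
    ┃■■■■■■■■■■                        ┃       
    ┃■■■■■■■■■■                        ┃       
    ┃■■■■■■■■■■                        ┃       
    ┃■■■■■■■■■■                        ┃       
    ┃■■■■■■■■■■                        ┃       
    ┃■■■■■■■■■■                        ┃       
    ┃■■■■■■■■■■                        ┃       
    ┃■■■■■■■■■■                        ┃       
    ┃                                  ┃       
    ┃                                  ┃       
    ┃                                  ┃       
    ┃                                  ┃       


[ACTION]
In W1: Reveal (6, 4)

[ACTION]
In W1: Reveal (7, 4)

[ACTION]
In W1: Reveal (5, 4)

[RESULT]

    ┃ Minesweeper                      ┃       
    ┠──────────────────────────────────┨       
    ┃■■■■■■■■■■                        ┃       
    ┃■■■■■■■■■■                        ┃       
    ┃■■■■■■■■■■                        ┃       
    ┃■■■■■■■■■■                        ┃       
    ┃■■■■■■■■■■                        ┃       
    ┃■■■■1■■■■■                        ┃       
    ┃■■■■1■■■■■                        ┃       
    ┃■■■■3■■■■■                        ┃       
    ┃■■■■■■■■■■                        ┃       
    ┃■■■■■■■■■■                        ┃       
    ┃                                  ┃       
    ┃                                  ┃       
    ┃                                  ┃       
    ┃                                  ┃       


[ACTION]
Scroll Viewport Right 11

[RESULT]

weeper                      ┃                  
────────────────────────────┨                  
■■■■                        ┃                  
■■■■                        ┃                  
■■■■                        ┃                  
■■■■                        ┃                  
■■■■                        ┃                  
■■■■                        ┃                  
■■■■                        ┃                  
■■■■                        ┃                  
■■■■                        ┃                  
■■■■                        ┃                  
                            ┃                  
                            ┃                  
                            ┃                  
                            ┃                  


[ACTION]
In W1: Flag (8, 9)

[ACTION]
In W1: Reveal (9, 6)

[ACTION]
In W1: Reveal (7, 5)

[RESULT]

weeper                      ┃                  
────────────────────────────┨                  
✹■■■                        ┃                  
■✹✹✹                        ┃                  
✹■■■                        ┃                  
✹■■■                        ┃                  
✹■■■                        ┃                  
✹■■■                        ┃                  
■■■■                        ┃                  
■■■■                        ┃                  
■■■⚑                        ┃                  
1■■■                        ┃                  
                            ┃                  
                            ┃                  
                            ┃                  
                            ┃                  


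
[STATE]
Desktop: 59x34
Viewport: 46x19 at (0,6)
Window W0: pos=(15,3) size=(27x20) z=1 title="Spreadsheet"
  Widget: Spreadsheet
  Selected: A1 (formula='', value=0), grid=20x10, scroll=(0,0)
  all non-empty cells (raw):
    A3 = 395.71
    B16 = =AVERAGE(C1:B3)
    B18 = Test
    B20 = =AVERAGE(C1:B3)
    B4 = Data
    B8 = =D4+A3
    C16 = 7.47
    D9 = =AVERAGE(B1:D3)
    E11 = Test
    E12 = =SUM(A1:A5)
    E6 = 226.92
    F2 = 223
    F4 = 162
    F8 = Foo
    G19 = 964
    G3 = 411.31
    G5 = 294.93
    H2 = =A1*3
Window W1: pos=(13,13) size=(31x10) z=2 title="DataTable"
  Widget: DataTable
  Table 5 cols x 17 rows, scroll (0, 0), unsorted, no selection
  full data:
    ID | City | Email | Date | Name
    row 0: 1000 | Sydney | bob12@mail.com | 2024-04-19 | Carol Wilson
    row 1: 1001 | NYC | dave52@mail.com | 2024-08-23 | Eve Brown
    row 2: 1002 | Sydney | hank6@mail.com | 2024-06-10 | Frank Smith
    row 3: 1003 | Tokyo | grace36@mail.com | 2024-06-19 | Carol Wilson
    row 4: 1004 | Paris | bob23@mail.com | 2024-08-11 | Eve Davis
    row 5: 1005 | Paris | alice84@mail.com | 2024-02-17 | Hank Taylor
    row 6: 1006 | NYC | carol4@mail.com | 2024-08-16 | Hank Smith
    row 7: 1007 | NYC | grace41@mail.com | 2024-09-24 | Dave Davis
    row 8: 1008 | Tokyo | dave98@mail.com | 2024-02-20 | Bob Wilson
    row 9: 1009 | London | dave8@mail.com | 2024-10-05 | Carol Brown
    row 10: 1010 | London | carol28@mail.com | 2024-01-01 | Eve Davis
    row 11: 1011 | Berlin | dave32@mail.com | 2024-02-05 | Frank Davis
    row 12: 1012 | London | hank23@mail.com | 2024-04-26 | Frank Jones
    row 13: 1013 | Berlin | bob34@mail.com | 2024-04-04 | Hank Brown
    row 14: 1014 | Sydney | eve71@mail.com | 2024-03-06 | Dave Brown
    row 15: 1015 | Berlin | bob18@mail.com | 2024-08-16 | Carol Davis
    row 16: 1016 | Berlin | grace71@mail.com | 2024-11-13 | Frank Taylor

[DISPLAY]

               ┃A1:                      ┃    
               ┃       A       B       C ┃    
               ┃-------------------------┃    
               ┃  1      [0]       0     ┃    
               ┃  2        0       0     ┃    
               ┃  3   395.71       0     ┃    
               ┃  4        0Data         ┃    
             ┏━━━━━━━━━━━━━━━━━━━━━━━━━━━━━┓  
             ┃ DataTable                   ┃  
             ┠─────────────────────────────┨  
             ┃ID  │City  │Email           │┃  
             ┃────┼──────┼────────────────┼┃  
             ┃1000│Sydney│bob12@mail.com  │┃  
             ┃1001│NYC   │dave52@mail.com │┃  
             ┃1002│Sydney│hank6@mail.com  │┃  
             ┃1003│Tokyo │grace36@mail.com│┃  
             ┗━━━━━━━━━━━━━━━━━━━━━━━━━━━━━┛  
                                              
                                              


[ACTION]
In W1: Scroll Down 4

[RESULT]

               ┃A1:                      ┃    
               ┃       A       B       C ┃    
               ┃-------------------------┃    
               ┃  1      [0]       0     ┃    
               ┃  2        0       0     ┃    
               ┃  3   395.71       0     ┃    
               ┃  4        0Data         ┃    
             ┏━━━━━━━━━━━━━━━━━━━━━━━━━━━━━┓  
             ┃ DataTable                   ┃  
             ┠─────────────────────────────┨  
             ┃ID  │City  │Email           │┃  
             ┃────┼──────┼────────────────┼┃  
             ┃1004│Paris │bob23@mail.com  │┃  
             ┃1005│Paris │alice84@mail.com│┃  
             ┃1006│NYC   │carol4@mail.com │┃  
             ┃1007│NYC   │grace41@mail.com│┃  
             ┗━━━━━━━━━━━━━━━━━━━━━━━━━━━━━┛  
                                              
                                              


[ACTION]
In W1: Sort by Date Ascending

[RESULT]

               ┃A1:                      ┃    
               ┃       A       B       C ┃    
               ┃-------------------------┃    
               ┃  1      [0]       0     ┃    
               ┃  2        0       0     ┃    
               ┃  3   395.71       0     ┃    
               ┃  4        0Data         ┃    
             ┏━━━━━━━━━━━━━━━━━━━━━━━━━━━━━┓  
             ┃ DataTable                   ┃  
             ┠─────────────────────────────┨  
             ┃ID  │City  │Email           │┃  
             ┃────┼──────┼────────────────┼┃  
             ┃1014│Sydney│eve71@mail.com  │┃  
             ┃1013│Berlin│bob34@mail.com  │┃  
             ┃1000│Sydney│bob12@mail.com  │┃  
             ┃1012│London│hank23@mail.com │┃  
             ┗━━━━━━━━━━━━━━━━━━━━━━━━━━━━━┛  
                                              
                                              


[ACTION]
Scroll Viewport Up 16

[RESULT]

                                              
                                              
                                              
               ┏━━━━━━━━━━━━━━━━━━━━━━━━━┓    
               ┃ Spreadsheet             ┃    
               ┠─────────────────────────┨    
               ┃A1:                      ┃    
               ┃       A       B       C ┃    
               ┃-------------------------┃    
               ┃  1      [0]       0     ┃    
               ┃  2        0       0     ┃    
               ┃  3   395.71       0     ┃    
               ┃  4        0Data         ┃    
             ┏━━━━━━━━━━━━━━━━━━━━━━━━━━━━━┓  
             ┃ DataTable                   ┃  
             ┠─────────────────────────────┨  
             ┃ID  │City  │Email           │┃  
             ┃────┼──────┼────────────────┼┃  
             ┃1014│Sydney│eve71@mail.com  │┃  


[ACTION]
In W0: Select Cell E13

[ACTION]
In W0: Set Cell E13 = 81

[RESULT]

                                              
                                              
                                              
               ┏━━━━━━━━━━━━━━━━━━━━━━━━━┓    
               ┃ Spreadsheet             ┃    
               ┠─────────────────────────┨    
               ┃E13: 81                  ┃    
               ┃       A       B       C ┃    
               ┃-------------------------┃    
               ┃  1        0       0     ┃    
               ┃  2        0       0     ┃    
               ┃  3   395.71       0     ┃    
               ┃  4        0Data         ┃    
             ┏━━━━━━━━━━━━━━━━━━━━━━━━━━━━━┓  
             ┃ DataTable                   ┃  
             ┠─────────────────────────────┨  
             ┃ID  │City  │Email           │┃  
             ┃────┼──────┼────────────────┼┃  
             ┃1014│Sydney│eve71@mail.com  │┃  


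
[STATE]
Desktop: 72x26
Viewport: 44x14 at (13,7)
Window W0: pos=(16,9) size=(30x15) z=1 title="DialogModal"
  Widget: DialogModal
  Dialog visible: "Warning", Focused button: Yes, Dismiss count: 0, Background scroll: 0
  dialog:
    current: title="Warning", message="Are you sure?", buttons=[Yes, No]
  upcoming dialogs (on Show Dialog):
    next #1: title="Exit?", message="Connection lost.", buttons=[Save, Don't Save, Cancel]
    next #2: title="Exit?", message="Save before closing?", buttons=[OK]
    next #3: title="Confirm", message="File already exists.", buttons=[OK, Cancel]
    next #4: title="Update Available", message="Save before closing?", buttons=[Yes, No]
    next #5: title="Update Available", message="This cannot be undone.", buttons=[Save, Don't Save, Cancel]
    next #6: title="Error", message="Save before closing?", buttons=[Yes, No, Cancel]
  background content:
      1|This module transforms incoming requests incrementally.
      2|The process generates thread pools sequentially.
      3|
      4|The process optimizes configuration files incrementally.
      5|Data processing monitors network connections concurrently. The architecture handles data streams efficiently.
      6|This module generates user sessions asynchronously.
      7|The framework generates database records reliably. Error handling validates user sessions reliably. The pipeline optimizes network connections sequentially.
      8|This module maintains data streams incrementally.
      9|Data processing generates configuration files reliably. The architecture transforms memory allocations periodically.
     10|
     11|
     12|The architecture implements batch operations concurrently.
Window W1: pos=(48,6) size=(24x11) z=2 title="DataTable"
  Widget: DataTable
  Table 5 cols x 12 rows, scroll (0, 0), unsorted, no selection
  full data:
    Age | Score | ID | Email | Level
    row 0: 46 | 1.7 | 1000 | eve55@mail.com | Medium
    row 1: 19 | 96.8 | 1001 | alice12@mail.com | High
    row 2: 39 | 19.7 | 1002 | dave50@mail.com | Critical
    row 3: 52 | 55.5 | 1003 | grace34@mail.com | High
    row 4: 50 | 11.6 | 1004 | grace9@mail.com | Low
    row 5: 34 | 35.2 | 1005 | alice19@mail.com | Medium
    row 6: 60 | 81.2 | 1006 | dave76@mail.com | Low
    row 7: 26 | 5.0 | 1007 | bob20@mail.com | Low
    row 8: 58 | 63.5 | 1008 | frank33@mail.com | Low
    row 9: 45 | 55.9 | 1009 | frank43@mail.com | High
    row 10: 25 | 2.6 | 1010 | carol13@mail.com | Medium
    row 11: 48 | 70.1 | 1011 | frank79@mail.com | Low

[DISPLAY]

                                   ┃ DataTab
                                   ┠────────
   ┏━━━━━━━━━━━━━━━━━━━━━━━━━━━━┓  ┃Age│Scor
   ┃ DialogModal                ┃  ┃───┼────
   ┠────────────────────────────┨  ┃46 │1.7 
   ┃This module transforms incom┃  ┃19 │96.8
   ┃The process generates thread┃  ┃39 │19.7
   ┃                            ┃  ┃52 │55.5
   ┃The p┌───────────────┐config┃  ┃50 │11.6
   ┃Data │    Warning    │rs net┃  ┗━━━━━━━━
   ┃This │ Are you sure? │user s┃           
   ┃The f│   [Yes]  No   │s data┃           
   ┃This └───────────────┘data s┃           
   ┃Data processing generates co┃           


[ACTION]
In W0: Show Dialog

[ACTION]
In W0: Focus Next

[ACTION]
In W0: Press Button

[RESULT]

                                   ┃ DataTab
                                   ┠────────
   ┏━━━━━━━━━━━━━━━━━━━━━━━━━━━━┓  ┃Age│Scor
   ┃ DialogModal                ┃  ┃───┼────
   ┠────────────────────────────┨  ┃46 │1.7 
   ┃This module transforms incom┃  ┃19 │96.8
   ┃The process generates thread┃  ┃39 │19.7
   ┃                            ┃  ┃52 │55.5
   ┃The process optimizes config┃  ┃50 │11.6
   ┃Data processing monitors net┃  ┗━━━━━━━━
   ┃This module generates user s┃           
   ┃The framework generates data┃           
   ┃This module maintains data s┃           
   ┃Data processing generates co┃           


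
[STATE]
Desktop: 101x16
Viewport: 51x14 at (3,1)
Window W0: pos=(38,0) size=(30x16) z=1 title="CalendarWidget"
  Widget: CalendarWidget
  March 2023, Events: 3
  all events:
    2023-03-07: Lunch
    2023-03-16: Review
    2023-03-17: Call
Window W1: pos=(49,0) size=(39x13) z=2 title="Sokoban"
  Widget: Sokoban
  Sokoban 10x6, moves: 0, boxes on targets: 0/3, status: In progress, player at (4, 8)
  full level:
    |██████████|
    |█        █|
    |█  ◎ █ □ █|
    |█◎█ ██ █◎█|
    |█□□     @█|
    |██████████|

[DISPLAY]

                                   ┃ CalendarW┃ Sok
                                   ┠──────────┠────
                                   ┃         M┃████
                                   ┃Mo Tu We T┃█   
                                   ┃       1  ┃█  ◎
                                   ┃ 6  7*  8 ┃█◎█ 
                                   ┃13 14 15 1┃█□□ 
                                   ┃20 21 22 2┃████
                                   ┃27 28 29 3┃Move
                                   ┃          ┃    
                                   ┃          ┃    
                                   ┃          ┗━━━━
                                   ┃               
                                   ┃               


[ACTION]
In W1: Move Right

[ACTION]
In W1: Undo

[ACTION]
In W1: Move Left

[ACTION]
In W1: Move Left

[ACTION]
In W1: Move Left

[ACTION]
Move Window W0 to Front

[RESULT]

                                   ┃ CalendarWidget
                                   ┠───────────────
                                   ┃         March 
                                   ┃Mo Tu We Th Fr 
                                   ┃       1  2  3 
                                   ┃ 6  7*  8  9 10
                                   ┃13 14 15 16* 17
                                   ┃20 21 22 23 24 
                                   ┃27 28 29 30 31 
                                   ┃               
                                   ┃               
                                   ┃               
                                   ┃               
                                   ┃               


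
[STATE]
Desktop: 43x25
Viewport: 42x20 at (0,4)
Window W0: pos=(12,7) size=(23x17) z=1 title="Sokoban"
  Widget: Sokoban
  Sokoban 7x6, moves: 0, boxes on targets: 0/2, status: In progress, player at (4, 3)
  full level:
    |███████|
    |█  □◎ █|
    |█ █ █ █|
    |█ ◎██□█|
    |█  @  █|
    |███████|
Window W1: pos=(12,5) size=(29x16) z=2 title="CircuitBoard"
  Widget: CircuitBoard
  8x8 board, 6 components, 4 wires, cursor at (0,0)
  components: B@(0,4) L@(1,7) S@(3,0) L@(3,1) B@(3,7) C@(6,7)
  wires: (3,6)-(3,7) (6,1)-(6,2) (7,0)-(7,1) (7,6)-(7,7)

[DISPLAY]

                                          
            ┏━━━━━━━━━━━━━━━━━━━━━━━━━━━┓ 
            ┃ CircuitBoard              ┃ 
            ┠───────────────────────────┨ 
            ┃   0 1 2 3 4 5 6 7         ┃ 
            ┃0  [.]              B      ┃ 
            ┃                           ┃ 
            ┃1                          ┃ 
            ┃                           ┃ 
            ┃2                          ┃ 
            ┃                           ┃ 
            ┃3   S   L                  ┃ 
            ┃                           ┃ 
            ┃4                          ┃ 
            ┃                           ┃ 
            ┃5                          ┃ 
            ┗━━━━━━━━━━━━━━━━━━━━━━━━━━━┛ 
            ┃                     ┃       
            ┃                     ┃       
            ┗━━━━━━━━━━━━━━━━━━━━━┛       


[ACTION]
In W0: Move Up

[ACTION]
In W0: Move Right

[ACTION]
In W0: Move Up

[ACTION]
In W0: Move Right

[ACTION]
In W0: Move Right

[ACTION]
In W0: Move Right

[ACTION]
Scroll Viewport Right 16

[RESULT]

                                          
           ┏━━━━━━━━━━━━━━━━━━━━━━━━━━━┓  
           ┃ CircuitBoard              ┃  
           ┠───────────────────────────┨  
           ┃   0 1 2 3 4 5 6 7         ┃  
           ┃0  [.]              B      ┃  
           ┃                           ┃  
           ┃1                          ┃  
           ┃                           ┃  
           ┃2                          ┃  
           ┃                           ┃  
           ┃3   S   L                  ┃  
           ┃                           ┃  
           ┃4                          ┃  
           ┃                           ┃  
           ┃5                          ┃  
           ┗━━━━━━━━━━━━━━━━━━━━━━━━━━━┛  
           ┃                     ┃        
           ┃                     ┃        
           ┗━━━━━━━━━━━━━━━━━━━━━┛        


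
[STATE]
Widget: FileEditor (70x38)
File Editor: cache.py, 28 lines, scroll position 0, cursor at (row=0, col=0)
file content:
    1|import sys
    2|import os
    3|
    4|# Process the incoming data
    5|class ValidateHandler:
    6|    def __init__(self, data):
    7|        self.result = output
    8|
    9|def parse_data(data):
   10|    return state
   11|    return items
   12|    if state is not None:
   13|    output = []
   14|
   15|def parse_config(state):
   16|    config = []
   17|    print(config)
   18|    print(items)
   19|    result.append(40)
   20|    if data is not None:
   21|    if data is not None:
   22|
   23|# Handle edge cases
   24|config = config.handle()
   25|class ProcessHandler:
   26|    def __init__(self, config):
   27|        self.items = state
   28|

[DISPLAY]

█mport sys                                                           ▲
import os                                                            █
                                                                     ░
# Process the incoming data                                          ░
class ValidateHandler:                                               ░
    def __init__(self, data):                                        ░
        self.result = output                                         ░
                                                                     ░
def parse_data(data):                                                ░
    return state                                                     ░
    return items                                                     ░
    if state is not None:                                            ░
    output = []                                                      ░
                                                                     ░
def parse_config(state):                                             ░
    config = []                                                      ░
    print(config)                                                    ░
    print(items)                                                     ░
    result.append(40)                                                ░
    if data is not None:                                             ░
    if data is not None:                                             ░
                                                                     ░
# Handle edge cases                                                  ░
config = config.handle()                                             ░
class ProcessHandler:                                                ░
    def __init__(self, config):                                      ░
        self.items = state                                           ░
                                                                     ░
                                                                     ░
                                                                     ░
                                                                     ░
                                                                     ░
                                                                     ░
                                                                     ░
                                                                     ░
                                                                     ░
                                                                     ░
                                                                     ▼


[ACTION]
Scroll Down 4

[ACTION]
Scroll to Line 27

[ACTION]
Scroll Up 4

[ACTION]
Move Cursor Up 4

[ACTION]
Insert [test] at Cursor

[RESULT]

test█mport sys                                                       ▲
import os                                                            █
                                                                     ░
# Process the incoming data                                          ░
class ValidateHandler:                                               ░
    def __init__(self, data):                                        ░
        self.result = output                                         ░
                                                                     ░
def parse_data(data):                                                ░
    return state                                                     ░
    return items                                                     ░
    if state is not None:                                            ░
    output = []                                                      ░
                                                                     ░
def parse_config(state):                                             ░
    config = []                                                      ░
    print(config)                                                    ░
    print(items)                                                     ░
    result.append(40)                                                ░
    if data is not None:                                             ░
    if data is not None:                                             ░
                                                                     ░
# Handle edge cases                                                  ░
config = config.handle()                                             ░
class ProcessHandler:                                                ░
    def __init__(self, config):                                      ░
        self.items = state                                           ░
                                                                     ░
                                                                     ░
                                                                     ░
                                                                     ░
                                                                     ░
                                                                     ░
                                                                     ░
                                                                     ░
                                                                     ░
                                                                     ░
                                                                     ▼


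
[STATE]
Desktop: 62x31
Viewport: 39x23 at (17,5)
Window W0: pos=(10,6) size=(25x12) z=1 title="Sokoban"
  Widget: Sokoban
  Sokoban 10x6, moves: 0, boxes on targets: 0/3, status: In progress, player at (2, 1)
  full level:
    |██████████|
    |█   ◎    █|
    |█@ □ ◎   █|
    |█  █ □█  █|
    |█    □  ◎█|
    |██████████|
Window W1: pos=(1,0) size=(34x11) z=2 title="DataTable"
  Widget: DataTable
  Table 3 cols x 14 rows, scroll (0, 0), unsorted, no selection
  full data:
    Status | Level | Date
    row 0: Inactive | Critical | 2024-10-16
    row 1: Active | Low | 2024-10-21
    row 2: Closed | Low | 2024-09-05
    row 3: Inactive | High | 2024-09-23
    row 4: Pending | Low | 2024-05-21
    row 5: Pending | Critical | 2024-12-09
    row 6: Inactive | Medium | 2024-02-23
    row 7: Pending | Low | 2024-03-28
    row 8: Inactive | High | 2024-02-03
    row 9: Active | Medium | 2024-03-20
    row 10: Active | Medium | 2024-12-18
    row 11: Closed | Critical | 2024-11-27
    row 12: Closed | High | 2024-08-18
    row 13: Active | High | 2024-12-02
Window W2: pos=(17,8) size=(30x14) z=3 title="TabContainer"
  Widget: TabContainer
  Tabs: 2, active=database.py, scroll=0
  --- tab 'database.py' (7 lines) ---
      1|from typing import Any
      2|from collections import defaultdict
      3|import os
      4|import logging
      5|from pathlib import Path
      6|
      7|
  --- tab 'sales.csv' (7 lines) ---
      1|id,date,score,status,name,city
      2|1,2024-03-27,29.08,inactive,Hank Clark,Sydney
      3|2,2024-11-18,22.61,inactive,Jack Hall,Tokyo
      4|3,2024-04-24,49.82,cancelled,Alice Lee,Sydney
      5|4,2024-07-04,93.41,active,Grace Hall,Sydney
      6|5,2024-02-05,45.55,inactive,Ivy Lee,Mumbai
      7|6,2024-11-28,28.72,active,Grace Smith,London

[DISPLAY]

al│2024-10-16    ┃                     
  │2024-10-21    ┃                     
  │2024-09-05    ┃                     
┏━━━━━━━━━━━━━━━━━━━━━━━━━━━━┓         
┃ TabContainer               ┃         
┠────────────────────────────┨         
┃[database.py]│ sales.csv    ┃         
┃────────────────────────────┃         
┃from typing import Any      ┃         
┃from collections import defa┃         
┃import os                   ┃         
┃import logging              ┃         
┃from pathlib import Path    ┃         
┃                            ┃         
┃                            ┃         
┃                            ┃         
┗━━━━━━━━━━━━━━━━━━━━━━━━━━━━┛         
                                       
                                       
                                       
                                       
                                       
                                       


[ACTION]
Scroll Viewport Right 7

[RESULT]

4-10-16    ┃                           
4-10-21    ┃                           
4-09-05    ┃                           
━━━━━━━━━━━━━━━━━━━━━━━┓               
ontainer               ┃               
───────────────────────┨               
base.py]│ sales.csv    ┃               
───────────────────────┃               
typing import Any      ┃               
collections import defa┃               
t os                   ┃               
t logging              ┃               
pathlib import Path    ┃               
                       ┃               
                       ┃               
                       ┃               
━━━━━━━━━━━━━━━━━━━━━━━┛               
                                       
                                       
                                       
                                       
                                       
                                       


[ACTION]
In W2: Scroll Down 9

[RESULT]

4-10-16    ┃                           
4-10-21    ┃                           
4-09-05    ┃                           
━━━━━━━━━━━━━━━━━━━━━━━┓               
ontainer               ┃               
───────────────────────┨               
base.py]│ sales.csv    ┃               
───────────────────────┃               
                       ┃               
                       ┃               
                       ┃               
                       ┃               
                       ┃               
                       ┃               
                       ┃               
                       ┃               
━━━━━━━━━━━━━━━━━━━━━━━┛               
                                       
                                       
                                       
                                       
                                       
                                       
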